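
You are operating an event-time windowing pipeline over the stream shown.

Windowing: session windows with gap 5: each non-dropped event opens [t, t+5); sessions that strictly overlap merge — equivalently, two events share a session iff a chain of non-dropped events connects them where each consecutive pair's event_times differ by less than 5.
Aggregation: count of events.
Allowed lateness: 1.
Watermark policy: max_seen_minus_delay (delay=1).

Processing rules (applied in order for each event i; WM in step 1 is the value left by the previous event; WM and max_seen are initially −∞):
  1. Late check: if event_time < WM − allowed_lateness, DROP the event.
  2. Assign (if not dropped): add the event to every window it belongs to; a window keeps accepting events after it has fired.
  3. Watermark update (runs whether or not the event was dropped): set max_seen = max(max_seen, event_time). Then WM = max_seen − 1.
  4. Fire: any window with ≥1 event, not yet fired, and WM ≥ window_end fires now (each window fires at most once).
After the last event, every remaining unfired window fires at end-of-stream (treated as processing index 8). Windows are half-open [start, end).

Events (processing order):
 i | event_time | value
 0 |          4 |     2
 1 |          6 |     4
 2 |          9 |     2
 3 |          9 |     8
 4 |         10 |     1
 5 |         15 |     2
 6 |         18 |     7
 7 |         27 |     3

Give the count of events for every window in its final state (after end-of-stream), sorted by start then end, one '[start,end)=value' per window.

i=0 t=4 v=2: → [4,9); WM=3
i=1 t=6 v=4: → [4,11); WM=5
i=2 t=9 v=2: → [4,14); WM=8
i=3 t=9 v=8: → [4,14); WM=8
i=4 t=10 v=1: → [4,15); WM=9
i=5 t=15 v=2: → [15,20); WM=14
i=6 t=18 v=7: → [15,23); WM=17
i=7 t=27 v=3: → [27,32); WM=26

[4,15)=5 [15,23)=2 [27,32)=1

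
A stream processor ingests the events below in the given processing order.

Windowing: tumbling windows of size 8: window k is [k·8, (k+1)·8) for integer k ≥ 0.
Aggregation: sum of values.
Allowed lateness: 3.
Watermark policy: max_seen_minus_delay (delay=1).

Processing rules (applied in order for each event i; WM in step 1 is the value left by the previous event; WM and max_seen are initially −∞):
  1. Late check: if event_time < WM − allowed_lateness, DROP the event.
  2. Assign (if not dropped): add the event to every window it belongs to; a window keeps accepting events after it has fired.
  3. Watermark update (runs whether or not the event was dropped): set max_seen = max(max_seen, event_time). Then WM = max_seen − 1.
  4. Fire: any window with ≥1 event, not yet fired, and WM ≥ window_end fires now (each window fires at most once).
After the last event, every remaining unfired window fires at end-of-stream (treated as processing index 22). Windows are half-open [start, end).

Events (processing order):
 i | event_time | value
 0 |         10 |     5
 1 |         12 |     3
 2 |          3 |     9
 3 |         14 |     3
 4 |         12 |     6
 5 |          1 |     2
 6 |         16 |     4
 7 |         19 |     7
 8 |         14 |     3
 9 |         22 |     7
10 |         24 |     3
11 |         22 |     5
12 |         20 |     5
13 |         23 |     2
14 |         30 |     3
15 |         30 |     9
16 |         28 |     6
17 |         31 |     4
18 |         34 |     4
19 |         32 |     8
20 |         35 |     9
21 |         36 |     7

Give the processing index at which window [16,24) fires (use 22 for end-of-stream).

14

i=0 t=10 v=5: → [8,16); WM=9
i=1 t=12 v=3: → [8,16); WM=11
i=2 t=3 v=9: DROP (t<11-3); WM=11
i=3 t=14 v=3: → [8,16); WM=13
i=4 t=12 v=6: → [8,16); WM=13
i=5 t=1 v=2: DROP (t<13-3); WM=13
i=6 t=16 v=4: → [16,24); WM=15
i=7 t=19 v=7: → [16,24); WM=18; [8,16) fires=17
i=8 t=14 v=3: DROP (t<18-3); WM=18
i=9 t=22 v=7: → [16,24); WM=21
i=10 t=24 v=3: → [24,32); WM=23
i=11 t=22 v=5: → [16,24); WM=23
i=12 t=20 v=5: → [16,24); WM=23
i=13 t=23 v=2: → [16,24); WM=23
i=14 t=30 v=3: → [24,32); WM=29; [16,24) fires=30
i=15 t=30 v=9: → [24,32); WM=29
i=16 t=28 v=6: → [24,32); WM=29
i=17 t=31 v=4: → [24,32); WM=30
i=18 t=34 v=4: → [32,40); WM=33; [24,32) fires=25
i=19 t=32 v=8: → [32,40); WM=33
i=20 t=35 v=9: → [32,40); WM=34
i=21 t=36 v=7: → [32,40); WM=35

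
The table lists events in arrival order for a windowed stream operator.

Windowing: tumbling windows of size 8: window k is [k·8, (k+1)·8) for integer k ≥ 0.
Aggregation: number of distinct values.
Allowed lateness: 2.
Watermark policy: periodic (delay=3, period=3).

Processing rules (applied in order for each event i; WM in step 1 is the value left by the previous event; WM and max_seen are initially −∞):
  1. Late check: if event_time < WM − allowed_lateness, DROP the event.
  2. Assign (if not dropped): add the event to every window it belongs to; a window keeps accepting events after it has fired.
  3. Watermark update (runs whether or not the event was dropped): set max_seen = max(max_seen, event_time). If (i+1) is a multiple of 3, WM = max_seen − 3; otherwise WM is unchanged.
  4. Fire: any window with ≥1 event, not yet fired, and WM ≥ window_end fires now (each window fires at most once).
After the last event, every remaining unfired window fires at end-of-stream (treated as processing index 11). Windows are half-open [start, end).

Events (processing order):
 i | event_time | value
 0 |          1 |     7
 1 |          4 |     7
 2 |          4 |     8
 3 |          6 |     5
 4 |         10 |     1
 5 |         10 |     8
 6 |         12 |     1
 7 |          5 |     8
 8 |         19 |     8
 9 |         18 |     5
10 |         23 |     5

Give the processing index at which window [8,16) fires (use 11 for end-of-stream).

i=0 t=1 v=7: → [0,8); WM=−∞
i=1 t=4 v=7: → [0,8); WM=−∞
i=2 t=4 v=8: → [0,8); WM=1
i=3 t=6 v=5: → [0,8); WM=1
i=4 t=10 v=1: → [8,16); WM=1
i=5 t=10 v=8: → [8,16); WM=7
i=6 t=12 v=1: → [8,16); WM=7
i=7 t=5 v=8: → [0,8); WM=7
i=8 t=19 v=8: → [16,24); WM=16; [0,8) fires=3 [8,16) fires=2
i=9 t=18 v=5: → [16,24); WM=16
i=10 t=23 v=5: → [16,24); WM=16

8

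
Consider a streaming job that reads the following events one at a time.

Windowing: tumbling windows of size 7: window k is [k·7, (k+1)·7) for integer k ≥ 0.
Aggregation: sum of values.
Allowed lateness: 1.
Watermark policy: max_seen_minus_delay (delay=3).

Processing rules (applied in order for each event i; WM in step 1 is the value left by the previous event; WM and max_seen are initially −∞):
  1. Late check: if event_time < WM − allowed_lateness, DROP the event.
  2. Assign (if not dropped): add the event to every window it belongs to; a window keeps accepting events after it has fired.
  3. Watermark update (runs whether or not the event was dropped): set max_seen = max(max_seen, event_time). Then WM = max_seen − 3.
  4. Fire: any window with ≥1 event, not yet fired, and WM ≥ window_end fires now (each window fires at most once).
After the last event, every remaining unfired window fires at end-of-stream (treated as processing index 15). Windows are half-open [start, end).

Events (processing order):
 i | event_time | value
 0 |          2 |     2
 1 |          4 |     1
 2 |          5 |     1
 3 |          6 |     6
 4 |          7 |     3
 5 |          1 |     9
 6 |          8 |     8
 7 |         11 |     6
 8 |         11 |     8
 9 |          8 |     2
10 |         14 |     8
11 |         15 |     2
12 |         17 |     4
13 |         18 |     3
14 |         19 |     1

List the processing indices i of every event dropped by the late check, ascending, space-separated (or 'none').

i=0 t=2 v=2: → [0,7); WM=-1
i=1 t=4 v=1: → [0,7); WM=1
i=2 t=5 v=1: → [0,7); WM=2
i=3 t=6 v=6: → [0,7); WM=3
i=4 t=7 v=3: → [7,14); WM=4
i=5 t=1 v=9: DROP (t<4-1); WM=4
i=6 t=8 v=8: → [7,14); WM=5
i=7 t=11 v=6: → [7,14); WM=8; [0,7) fires=10
i=8 t=11 v=8: → [7,14); WM=8
i=9 t=8 v=2: → [7,14); WM=8
i=10 t=14 v=8: → [14,21); WM=11
i=11 t=15 v=2: → [14,21); WM=12
i=12 t=17 v=4: → [14,21); WM=14; [7,14) fires=27
i=13 t=18 v=3: → [14,21); WM=15
i=14 t=19 v=1: → [14,21); WM=16

5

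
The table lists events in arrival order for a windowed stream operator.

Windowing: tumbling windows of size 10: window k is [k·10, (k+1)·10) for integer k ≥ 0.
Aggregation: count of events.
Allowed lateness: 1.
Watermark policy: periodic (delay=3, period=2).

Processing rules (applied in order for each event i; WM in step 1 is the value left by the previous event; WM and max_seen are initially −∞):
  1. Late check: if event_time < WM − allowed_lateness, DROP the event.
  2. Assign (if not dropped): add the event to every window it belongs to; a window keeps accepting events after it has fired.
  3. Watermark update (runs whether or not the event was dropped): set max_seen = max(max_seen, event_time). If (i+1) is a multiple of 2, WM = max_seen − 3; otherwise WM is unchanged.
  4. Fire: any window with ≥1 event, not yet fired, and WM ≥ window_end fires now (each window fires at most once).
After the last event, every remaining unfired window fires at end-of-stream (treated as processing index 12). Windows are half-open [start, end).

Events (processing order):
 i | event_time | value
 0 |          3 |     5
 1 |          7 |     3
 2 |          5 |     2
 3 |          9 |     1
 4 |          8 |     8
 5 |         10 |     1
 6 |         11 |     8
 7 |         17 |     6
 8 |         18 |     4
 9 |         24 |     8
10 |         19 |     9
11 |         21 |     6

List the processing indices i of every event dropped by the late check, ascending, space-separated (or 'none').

10

i=0 t=3 v=5: → [0,10); WM=−∞
i=1 t=7 v=3: → [0,10); WM=4
i=2 t=5 v=2: → [0,10); WM=4
i=3 t=9 v=1: → [0,10); WM=6
i=4 t=8 v=8: → [0,10); WM=6
i=5 t=10 v=1: → [10,20); WM=7
i=6 t=11 v=8: → [10,20); WM=7
i=7 t=17 v=6: → [10,20); WM=14; [0,10) fires=5
i=8 t=18 v=4: → [10,20); WM=14
i=9 t=24 v=8: → [20,30); WM=21; [10,20) fires=4
i=10 t=19 v=9: DROP (t<21-1); WM=21
i=11 t=21 v=6: → [20,30); WM=21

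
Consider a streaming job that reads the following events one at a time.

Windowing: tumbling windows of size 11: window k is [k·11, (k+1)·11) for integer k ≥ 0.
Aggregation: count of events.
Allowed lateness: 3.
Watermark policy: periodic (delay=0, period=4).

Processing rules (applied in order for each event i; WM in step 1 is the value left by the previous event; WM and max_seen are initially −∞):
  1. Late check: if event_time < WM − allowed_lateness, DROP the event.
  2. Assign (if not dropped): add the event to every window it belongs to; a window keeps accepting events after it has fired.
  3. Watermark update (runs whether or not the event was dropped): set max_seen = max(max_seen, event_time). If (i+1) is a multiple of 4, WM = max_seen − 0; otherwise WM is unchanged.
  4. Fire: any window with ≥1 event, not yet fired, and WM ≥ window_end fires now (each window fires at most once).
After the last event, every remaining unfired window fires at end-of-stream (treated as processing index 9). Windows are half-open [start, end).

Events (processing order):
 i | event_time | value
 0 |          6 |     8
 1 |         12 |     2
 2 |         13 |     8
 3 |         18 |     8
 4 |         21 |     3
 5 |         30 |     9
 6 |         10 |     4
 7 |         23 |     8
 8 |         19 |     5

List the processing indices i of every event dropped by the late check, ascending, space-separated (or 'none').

i=0 t=6 v=8: → [0,11); WM=−∞
i=1 t=12 v=2: → [11,22); WM=−∞
i=2 t=13 v=8: → [11,22); WM=−∞
i=3 t=18 v=8: → [11,22); WM=18; [0,11) fires=1
i=4 t=21 v=3: → [11,22); WM=18
i=5 t=30 v=9: → [22,33); WM=18
i=6 t=10 v=4: DROP (t<18-3); WM=18
i=7 t=23 v=8: → [22,33); WM=30; [11,22) fires=4
i=8 t=19 v=5: DROP (t<30-3); WM=30

6 8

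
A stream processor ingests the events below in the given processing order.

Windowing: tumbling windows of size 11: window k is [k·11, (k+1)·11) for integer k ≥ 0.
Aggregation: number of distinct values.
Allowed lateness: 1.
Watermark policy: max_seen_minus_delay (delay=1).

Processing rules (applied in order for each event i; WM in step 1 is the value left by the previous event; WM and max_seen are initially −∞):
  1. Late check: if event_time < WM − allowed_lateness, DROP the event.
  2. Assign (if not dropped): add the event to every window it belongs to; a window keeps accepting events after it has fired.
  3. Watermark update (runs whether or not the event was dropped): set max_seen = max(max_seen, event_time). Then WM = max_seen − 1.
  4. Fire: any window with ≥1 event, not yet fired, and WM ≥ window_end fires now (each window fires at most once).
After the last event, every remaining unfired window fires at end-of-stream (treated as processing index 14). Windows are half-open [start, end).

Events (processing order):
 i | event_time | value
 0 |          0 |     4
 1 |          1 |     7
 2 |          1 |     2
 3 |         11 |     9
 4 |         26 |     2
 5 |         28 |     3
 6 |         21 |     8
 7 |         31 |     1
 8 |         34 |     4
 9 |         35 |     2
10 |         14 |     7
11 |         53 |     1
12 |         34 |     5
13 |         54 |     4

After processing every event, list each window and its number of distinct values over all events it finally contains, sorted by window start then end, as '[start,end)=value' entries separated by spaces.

i=0 t=0 v=4: → [0,11); WM=-1
i=1 t=1 v=7: → [0,11); WM=0
i=2 t=1 v=2: → [0,11); WM=0
i=3 t=11 v=9: → [11,22); WM=10
i=4 t=26 v=2: → [22,33); WM=25; [0,11) fires=3 [11,22) fires=1
i=5 t=28 v=3: → [22,33); WM=27
i=6 t=21 v=8: DROP (t<27-1); WM=27
i=7 t=31 v=1: → [22,33); WM=30
i=8 t=34 v=4: → [33,44); WM=33; [22,33) fires=3
i=9 t=35 v=2: → [33,44); WM=34
i=10 t=14 v=7: DROP (t<34-1); WM=34
i=11 t=53 v=1: → [44,55); WM=52; [33,44) fires=2
i=12 t=34 v=5: DROP (t<52-1); WM=52
i=13 t=54 v=4: → [44,55); WM=53

[0,11)=3 [11,22)=1 [22,33)=3 [33,44)=2 [44,55)=2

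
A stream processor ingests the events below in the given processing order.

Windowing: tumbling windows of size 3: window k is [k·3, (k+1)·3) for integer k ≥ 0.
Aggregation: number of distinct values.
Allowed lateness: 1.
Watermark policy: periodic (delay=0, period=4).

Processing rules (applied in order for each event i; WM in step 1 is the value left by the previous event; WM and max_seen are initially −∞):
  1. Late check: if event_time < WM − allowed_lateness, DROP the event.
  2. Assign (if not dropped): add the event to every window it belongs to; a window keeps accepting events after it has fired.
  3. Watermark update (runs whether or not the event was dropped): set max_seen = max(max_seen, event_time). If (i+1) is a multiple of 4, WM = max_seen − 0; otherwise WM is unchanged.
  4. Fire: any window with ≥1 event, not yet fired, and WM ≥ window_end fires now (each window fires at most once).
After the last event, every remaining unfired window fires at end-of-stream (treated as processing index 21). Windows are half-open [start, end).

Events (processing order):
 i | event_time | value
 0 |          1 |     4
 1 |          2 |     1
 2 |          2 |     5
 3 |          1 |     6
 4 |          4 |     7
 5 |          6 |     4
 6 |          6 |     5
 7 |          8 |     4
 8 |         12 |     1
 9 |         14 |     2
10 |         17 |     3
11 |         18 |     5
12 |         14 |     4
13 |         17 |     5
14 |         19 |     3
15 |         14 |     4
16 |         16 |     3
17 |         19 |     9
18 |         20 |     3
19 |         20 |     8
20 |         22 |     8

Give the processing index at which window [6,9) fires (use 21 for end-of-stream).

11

i=0 t=1 v=4: → [0,3); WM=−∞
i=1 t=2 v=1: → [0,3); WM=−∞
i=2 t=2 v=5: → [0,3); WM=−∞
i=3 t=1 v=6: → [0,3); WM=2
i=4 t=4 v=7: → [3,6); WM=2
i=5 t=6 v=4: → [6,9); WM=2
i=6 t=6 v=5: → [6,9); WM=2
i=7 t=8 v=4: → [6,9); WM=8; [0,3) fires=4 [3,6) fires=1
i=8 t=12 v=1: → [12,15); WM=8
i=9 t=14 v=2: → [12,15); WM=8
i=10 t=17 v=3: → [15,18); WM=8
i=11 t=18 v=5: → [18,21); WM=18; [6,9) fires=2 [12,15) fires=2 [15,18) fires=1
i=12 t=14 v=4: DROP (t<18-1); WM=18
i=13 t=17 v=5: → [15,18); WM=18
i=14 t=19 v=3: → [18,21); WM=18
i=15 t=14 v=4: DROP (t<18-1); WM=19
i=16 t=16 v=3: DROP (t<19-1); WM=19
i=17 t=19 v=9: → [18,21); WM=19
i=18 t=20 v=3: → [18,21); WM=19
i=19 t=20 v=8: → [18,21); WM=20
i=20 t=22 v=8: → [21,24); WM=20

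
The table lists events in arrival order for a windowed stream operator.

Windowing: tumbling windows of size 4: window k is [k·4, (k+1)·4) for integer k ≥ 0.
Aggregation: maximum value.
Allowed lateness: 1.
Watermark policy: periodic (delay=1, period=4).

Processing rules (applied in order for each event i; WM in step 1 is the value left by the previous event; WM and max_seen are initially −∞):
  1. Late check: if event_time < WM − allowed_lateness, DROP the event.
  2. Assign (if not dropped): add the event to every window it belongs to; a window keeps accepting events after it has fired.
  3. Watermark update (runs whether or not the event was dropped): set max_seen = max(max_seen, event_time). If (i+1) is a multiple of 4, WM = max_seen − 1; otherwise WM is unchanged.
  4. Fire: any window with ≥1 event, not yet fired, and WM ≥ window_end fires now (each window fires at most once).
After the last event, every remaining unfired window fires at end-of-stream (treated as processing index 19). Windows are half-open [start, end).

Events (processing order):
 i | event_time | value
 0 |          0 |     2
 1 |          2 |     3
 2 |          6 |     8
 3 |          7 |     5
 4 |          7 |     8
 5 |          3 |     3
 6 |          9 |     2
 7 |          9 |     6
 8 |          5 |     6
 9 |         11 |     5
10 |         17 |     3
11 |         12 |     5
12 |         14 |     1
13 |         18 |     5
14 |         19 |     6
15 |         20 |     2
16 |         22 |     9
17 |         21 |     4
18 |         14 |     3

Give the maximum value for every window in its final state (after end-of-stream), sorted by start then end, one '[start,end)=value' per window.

[0,4)=3 [4,8)=8 [8,12)=6 [12,16)=5 [16,20)=6 [20,24)=9

i=0 t=0 v=2: → [0,4); WM=−∞
i=1 t=2 v=3: → [0,4); WM=−∞
i=2 t=6 v=8: → [4,8); WM=−∞
i=3 t=7 v=5: → [4,8); WM=6; [0,4) fires=3
i=4 t=7 v=8: → [4,8); WM=6
i=5 t=3 v=3: DROP (t<6-1); WM=6
i=6 t=9 v=2: → [8,12); WM=6
i=7 t=9 v=6: → [8,12); WM=8; [4,8) fires=8
i=8 t=5 v=6: DROP (t<8-1); WM=8
i=9 t=11 v=5: → [8,12); WM=8
i=10 t=17 v=3: → [16,20); WM=8
i=11 t=12 v=5: → [12,16); WM=16; [8,12) fires=6 [12,16) fires=5
i=12 t=14 v=1: DROP (t<16-1); WM=16
i=13 t=18 v=5: → [16,20); WM=16
i=14 t=19 v=6: → [16,20); WM=16
i=15 t=20 v=2: → [20,24); WM=19
i=16 t=22 v=9: → [20,24); WM=19
i=17 t=21 v=4: → [20,24); WM=19
i=18 t=14 v=3: DROP (t<19-1); WM=19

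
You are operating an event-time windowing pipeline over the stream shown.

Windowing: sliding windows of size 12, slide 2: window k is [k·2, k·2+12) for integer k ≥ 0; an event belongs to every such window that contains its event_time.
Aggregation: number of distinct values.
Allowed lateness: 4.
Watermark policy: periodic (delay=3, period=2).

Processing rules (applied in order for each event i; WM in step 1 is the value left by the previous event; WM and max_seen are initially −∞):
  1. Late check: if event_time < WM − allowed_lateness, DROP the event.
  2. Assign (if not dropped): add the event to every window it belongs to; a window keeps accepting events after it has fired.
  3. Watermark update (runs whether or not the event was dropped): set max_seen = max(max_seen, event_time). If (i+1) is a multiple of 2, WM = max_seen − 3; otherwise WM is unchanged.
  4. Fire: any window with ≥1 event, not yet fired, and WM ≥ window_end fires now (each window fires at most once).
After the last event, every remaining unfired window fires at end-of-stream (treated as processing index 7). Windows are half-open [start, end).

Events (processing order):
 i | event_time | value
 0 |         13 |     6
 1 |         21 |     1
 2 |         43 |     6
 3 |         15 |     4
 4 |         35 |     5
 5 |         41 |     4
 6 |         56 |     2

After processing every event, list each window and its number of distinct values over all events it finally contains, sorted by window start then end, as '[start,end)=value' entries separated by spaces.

i=0 t=13 v=6: → [12,24),[10,22),[8,20),[6,18),[4,16),[2,14); WM=−∞
i=1 t=21 v=1: → [20,32),[18,30),[16,28),[14,26),[12,24),[10,22); WM=18; [2,14) fires=1 [4,16) fires=1 [6,18) fires=1
i=2 t=43 v=6: → [42,54),[40,52),[38,50),[36,48),[34,46),[32,44); WM=18
i=3 t=15 v=4: → [14,26),[12,24),[10,22),[8,20),[6,18),[4,16); WM=40; [8,20) fires=2 [10,22) fires=3 [12,24) fires=3 [14,26) fires=2 [16,28) fires=1 [18,30) fires=1 [20,32) fires=1
i=4 t=35 v=5: DROP (t<40-4); WM=40
i=5 t=41 v=4: → [40,52),[38,50),[36,48),[34,46),[32,44),[30,42); WM=40
i=6 t=56 v=2: → [56,68),[54,66),[52,64),[50,62),[48,60),[46,58); WM=40

[2,14)=1 [4,16)=2 [6,18)=2 [8,20)=2 [10,22)=3 [12,24)=3 [14,26)=2 [16,28)=1 [18,30)=1 [20,32)=1 [30,42)=1 [32,44)=2 [34,46)=2 [36,48)=2 [38,50)=2 [40,52)=2 [42,54)=1 [46,58)=1 [48,60)=1 [50,62)=1 [52,64)=1 [54,66)=1 [56,68)=1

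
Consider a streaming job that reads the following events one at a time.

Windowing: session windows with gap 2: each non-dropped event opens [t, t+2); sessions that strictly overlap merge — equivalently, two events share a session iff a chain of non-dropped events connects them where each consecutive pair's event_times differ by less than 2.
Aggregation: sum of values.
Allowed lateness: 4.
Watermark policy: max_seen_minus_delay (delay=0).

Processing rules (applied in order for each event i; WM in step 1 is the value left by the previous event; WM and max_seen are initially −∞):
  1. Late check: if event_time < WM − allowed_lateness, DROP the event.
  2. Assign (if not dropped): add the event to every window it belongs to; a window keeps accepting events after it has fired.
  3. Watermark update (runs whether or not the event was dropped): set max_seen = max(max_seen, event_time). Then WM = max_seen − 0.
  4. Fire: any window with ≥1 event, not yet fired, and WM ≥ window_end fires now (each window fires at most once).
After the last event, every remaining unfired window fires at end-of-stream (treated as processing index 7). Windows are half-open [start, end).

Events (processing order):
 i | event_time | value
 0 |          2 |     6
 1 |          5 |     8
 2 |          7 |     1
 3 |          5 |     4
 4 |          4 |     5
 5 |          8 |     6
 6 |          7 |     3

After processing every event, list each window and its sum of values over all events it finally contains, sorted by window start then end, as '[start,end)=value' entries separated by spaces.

i=0 t=2 v=6: → [2,4); WM=2
i=1 t=5 v=8: → [5,7); WM=5
i=2 t=7 v=1: → [7,9); WM=7
i=3 t=5 v=4: → [5,7); WM=7
i=4 t=4 v=5: → [4,7); WM=7
i=5 t=8 v=6: → [7,10); WM=8
i=6 t=7 v=3: → [7,10); WM=8

[2,4)=6 [4,7)=17 [7,10)=10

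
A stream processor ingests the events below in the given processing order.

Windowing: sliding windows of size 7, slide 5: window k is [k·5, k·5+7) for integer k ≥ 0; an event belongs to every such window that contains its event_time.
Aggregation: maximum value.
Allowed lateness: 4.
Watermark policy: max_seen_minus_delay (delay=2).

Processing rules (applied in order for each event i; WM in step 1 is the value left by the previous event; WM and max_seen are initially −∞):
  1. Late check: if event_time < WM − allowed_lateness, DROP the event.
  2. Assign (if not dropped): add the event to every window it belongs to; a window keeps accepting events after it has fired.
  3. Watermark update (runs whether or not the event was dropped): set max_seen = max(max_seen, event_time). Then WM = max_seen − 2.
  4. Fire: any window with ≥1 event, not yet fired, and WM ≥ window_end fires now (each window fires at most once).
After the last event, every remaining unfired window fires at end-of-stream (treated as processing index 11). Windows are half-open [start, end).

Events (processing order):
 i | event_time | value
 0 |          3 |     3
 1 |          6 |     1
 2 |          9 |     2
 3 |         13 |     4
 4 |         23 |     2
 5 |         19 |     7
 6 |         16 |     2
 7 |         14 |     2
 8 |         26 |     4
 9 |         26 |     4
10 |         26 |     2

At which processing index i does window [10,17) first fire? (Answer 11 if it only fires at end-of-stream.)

4

i=0 t=3 v=3: → [0,7); WM=1
i=1 t=6 v=1: → [5,12),[0,7); WM=4
i=2 t=9 v=2: → [5,12); WM=7; [0,7) fires=3
i=3 t=13 v=4: → [10,17); WM=11
i=4 t=23 v=2: → [20,27); WM=21; [5,12) fires=2 [10,17) fires=4
i=5 t=19 v=7: → [15,22); WM=21
i=6 t=16 v=2: DROP (t<21-4); WM=21
i=7 t=14 v=2: DROP (t<21-4); WM=21
i=8 t=26 v=4: → [25,32),[20,27); WM=24; [15,22) fires=7
i=9 t=26 v=4: → [25,32),[20,27); WM=24
i=10 t=26 v=2: → [25,32),[20,27); WM=24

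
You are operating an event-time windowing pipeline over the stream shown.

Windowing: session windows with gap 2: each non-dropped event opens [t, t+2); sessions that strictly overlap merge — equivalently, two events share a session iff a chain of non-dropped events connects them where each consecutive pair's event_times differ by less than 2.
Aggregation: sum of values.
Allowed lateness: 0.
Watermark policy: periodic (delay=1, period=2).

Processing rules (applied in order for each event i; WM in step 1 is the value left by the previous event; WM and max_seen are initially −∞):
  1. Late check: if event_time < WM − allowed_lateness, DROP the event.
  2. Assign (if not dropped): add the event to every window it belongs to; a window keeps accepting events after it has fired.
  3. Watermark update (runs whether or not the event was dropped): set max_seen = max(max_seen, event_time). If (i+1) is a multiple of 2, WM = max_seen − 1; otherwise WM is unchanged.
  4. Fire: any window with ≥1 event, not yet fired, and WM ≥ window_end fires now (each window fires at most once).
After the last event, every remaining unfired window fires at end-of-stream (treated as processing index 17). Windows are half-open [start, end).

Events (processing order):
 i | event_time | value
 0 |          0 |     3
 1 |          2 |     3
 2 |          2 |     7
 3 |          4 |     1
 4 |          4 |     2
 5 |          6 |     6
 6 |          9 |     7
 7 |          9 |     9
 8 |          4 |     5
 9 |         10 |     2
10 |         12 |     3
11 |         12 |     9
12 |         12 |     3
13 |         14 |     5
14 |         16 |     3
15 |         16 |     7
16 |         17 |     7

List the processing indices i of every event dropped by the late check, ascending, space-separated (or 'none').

i=0 t=0 v=3: → [0,2); WM=−∞
i=1 t=2 v=3: → [2,4); WM=1
i=2 t=2 v=7: → [2,4); WM=1
i=3 t=4 v=1: → [4,6); WM=3
i=4 t=4 v=2: → [4,6); WM=3
i=5 t=6 v=6: → [6,8); WM=5
i=6 t=9 v=7: → [9,11); WM=5
i=7 t=9 v=9: → [9,11); WM=8
i=8 t=4 v=5: DROP (t<8-0); WM=8
i=9 t=10 v=2: → [9,12); WM=9
i=10 t=12 v=3: → [12,14); WM=9
i=11 t=12 v=9: → [12,14); WM=11
i=12 t=12 v=3: → [12,14); WM=11
i=13 t=14 v=5: → [14,16); WM=13
i=14 t=16 v=3: → [16,18); WM=13
i=15 t=16 v=7: → [16,18); WM=15
i=16 t=17 v=7: → [16,19); WM=15

8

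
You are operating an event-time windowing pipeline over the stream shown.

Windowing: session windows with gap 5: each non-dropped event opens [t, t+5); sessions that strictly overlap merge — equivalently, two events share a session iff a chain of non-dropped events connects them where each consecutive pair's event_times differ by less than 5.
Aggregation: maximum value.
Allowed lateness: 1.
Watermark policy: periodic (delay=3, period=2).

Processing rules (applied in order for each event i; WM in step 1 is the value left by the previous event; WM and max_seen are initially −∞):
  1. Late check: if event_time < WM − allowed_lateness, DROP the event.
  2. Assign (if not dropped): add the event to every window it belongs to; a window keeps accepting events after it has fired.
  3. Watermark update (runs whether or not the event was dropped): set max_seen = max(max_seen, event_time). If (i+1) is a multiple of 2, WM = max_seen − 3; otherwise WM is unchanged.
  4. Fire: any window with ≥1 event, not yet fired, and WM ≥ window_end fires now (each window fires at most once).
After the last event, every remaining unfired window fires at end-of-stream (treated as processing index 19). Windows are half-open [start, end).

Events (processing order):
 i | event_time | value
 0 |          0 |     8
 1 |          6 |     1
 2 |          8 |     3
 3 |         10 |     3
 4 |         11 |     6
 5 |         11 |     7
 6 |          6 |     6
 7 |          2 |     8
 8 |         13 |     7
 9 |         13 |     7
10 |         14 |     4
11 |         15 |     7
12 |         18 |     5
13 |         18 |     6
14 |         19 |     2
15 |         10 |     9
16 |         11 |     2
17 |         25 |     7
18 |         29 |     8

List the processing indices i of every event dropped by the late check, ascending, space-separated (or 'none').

6 7 15 16

i=0 t=0 v=8: → [0,5); WM=−∞
i=1 t=6 v=1: → [6,11); WM=3
i=2 t=8 v=3: → [6,13); WM=3
i=3 t=10 v=3: → [6,15); WM=7
i=4 t=11 v=6: → [6,16); WM=7
i=5 t=11 v=7: → [6,16); WM=8
i=6 t=6 v=6: DROP (t<8-1); WM=8
i=7 t=2 v=8: DROP (t<8-1); WM=8
i=8 t=13 v=7: → [6,18); WM=8
i=9 t=13 v=7: → [6,18); WM=10
i=10 t=14 v=4: → [6,19); WM=10
i=11 t=15 v=7: → [6,20); WM=12
i=12 t=18 v=5: → [6,23); WM=12
i=13 t=18 v=6: → [6,23); WM=15
i=14 t=19 v=2: → [6,24); WM=15
i=15 t=10 v=9: DROP (t<15-1); WM=16
i=16 t=11 v=2: DROP (t<16-1); WM=16
i=17 t=25 v=7: → [25,30); WM=22
i=18 t=29 v=8: → [25,34); WM=22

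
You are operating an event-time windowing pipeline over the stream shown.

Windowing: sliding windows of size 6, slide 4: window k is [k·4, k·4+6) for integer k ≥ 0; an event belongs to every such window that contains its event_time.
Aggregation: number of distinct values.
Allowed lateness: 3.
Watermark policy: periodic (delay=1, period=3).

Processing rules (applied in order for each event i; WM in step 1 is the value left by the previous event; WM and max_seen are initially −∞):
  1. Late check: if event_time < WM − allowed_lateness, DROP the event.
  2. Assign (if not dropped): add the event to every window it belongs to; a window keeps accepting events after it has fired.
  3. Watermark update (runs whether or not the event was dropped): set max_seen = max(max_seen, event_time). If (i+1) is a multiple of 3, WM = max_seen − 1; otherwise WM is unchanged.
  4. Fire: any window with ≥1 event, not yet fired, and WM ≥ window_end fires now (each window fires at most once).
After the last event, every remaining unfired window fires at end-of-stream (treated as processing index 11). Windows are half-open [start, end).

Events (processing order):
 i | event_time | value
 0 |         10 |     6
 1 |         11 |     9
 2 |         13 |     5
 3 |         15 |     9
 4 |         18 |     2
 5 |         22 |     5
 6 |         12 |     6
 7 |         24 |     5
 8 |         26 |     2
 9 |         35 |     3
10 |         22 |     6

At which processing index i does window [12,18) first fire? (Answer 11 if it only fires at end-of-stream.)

i=0 t=10 v=6: → [8,14); WM=−∞
i=1 t=11 v=9: → [8,14); WM=−∞
i=2 t=13 v=5: → [12,18),[8,14); WM=12
i=3 t=15 v=9: → [12,18); WM=12
i=4 t=18 v=2: → [16,22); WM=12
i=5 t=22 v=5: → [20,26); WM=21; [8,14) fires=3 [12,18) fires=2
i=6 t=12 v=6: DROP (t<21-3); WM=21
i=7 t=24 v=5: → [24,30),[20,26); WM=21
i=8 t=26 v=2: → [24,30); WM=25; [16,22) fires=1
i=9 t=35 v=3: → [32,38); WM=25
i=10 t=22 v=6: → [20,26); WM=25

5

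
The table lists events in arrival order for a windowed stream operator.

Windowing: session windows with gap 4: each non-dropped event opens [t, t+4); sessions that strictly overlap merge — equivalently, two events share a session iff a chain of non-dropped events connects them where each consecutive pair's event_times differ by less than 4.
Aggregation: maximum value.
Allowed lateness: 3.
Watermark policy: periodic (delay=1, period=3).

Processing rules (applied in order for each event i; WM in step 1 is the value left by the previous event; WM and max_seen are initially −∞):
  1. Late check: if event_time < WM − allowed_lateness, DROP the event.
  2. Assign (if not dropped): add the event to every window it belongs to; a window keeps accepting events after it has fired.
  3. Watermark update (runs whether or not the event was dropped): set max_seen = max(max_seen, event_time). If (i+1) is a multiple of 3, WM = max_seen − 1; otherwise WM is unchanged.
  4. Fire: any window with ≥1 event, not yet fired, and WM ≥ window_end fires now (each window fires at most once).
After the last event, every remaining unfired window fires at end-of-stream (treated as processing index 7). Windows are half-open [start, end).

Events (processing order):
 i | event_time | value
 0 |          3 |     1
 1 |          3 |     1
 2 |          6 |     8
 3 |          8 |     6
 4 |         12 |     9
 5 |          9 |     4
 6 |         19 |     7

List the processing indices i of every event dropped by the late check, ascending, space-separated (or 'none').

i=0 t=3 v=1: → [3,7); WM=−∞
i=1 t=3 v=1: → [3,7); WM=−∞
i=2 t=6 v=8: → [3,10); WM=5
i=3 t=8 v=6: → [3,12); WM=5
i=4 t=12 v=9: → [12,16); WM=5
i=5 t=9 v=4: → [3,16); WM=11
i=6 t=19 v=7: → [19,23); WM=11

none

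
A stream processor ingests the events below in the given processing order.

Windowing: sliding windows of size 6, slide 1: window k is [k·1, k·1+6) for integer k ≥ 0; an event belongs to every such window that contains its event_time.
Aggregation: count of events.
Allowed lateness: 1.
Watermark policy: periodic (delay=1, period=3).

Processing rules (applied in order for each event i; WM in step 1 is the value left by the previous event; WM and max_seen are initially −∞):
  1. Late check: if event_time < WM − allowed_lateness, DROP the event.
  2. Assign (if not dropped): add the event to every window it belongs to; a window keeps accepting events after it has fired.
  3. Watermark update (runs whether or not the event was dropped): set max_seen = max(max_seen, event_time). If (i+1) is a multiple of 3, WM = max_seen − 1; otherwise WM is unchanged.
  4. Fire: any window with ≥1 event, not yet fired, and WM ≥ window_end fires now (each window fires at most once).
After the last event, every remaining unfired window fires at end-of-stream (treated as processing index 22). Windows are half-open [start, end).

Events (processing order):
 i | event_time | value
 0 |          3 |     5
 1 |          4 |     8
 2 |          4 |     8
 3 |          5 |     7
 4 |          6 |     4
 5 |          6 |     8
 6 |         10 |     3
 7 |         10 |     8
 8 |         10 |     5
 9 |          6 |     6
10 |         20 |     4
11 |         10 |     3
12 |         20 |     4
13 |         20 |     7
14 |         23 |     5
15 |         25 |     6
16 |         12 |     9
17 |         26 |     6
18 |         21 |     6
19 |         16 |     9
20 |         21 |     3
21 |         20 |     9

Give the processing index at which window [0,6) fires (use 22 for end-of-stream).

8

i=0 t=3 v=5: → [3,9),[2,8),[1,7),[0,6); WM=−∞
i=1 t=4 v=8: → [4,10),[3,9),[2,8),[1,7),[0,6); WM=−∞
i=2 t=4 v=8: → [4,10),[3,9),[2,8),[1,7),[0,6); WM=3
i=3 t=5 v=7: → [5,11),[4,10),[3,9),[2,8),[1,7),[0,6); WM=3
i=4 t=6 v=4: → [6,12),[5,11),[4,10),[3,9),[2,8),[1,7); WM=3
i=5 t=6 v=8: → [6,12),[5,11),[4,10),[3,9),[2,8),[1,7); WM=5
i=6 t=10 v=3: → [10,16),[9,15),[8,14),[7,13),[6,12),[5,11); WM=5
i=7 t=10 v=8: → [10,16),[9,15),[8,14),[7,13),[6,12),[5,11); WM=5
i=8 t=10 v=5: → [10,16),[9,15),[8,14),[7,13),[6,12),[5,11); WM=9; [0,6) fires=4 [1,7) fires=6 [2,8) fires=6 [3,9) fires=6
i=9 t=6 v=6: DROP (t<9-1); WM=9
i=10 t=20 v=4: → [20,26),[19,25),[18,24),[17,23),[16,22),[15,21); WM=9
i=11 t=10 v=3: → [10,16),[9,15),[8,14),[7,13),[6,12),[5,11); WM=19; [4,10) fires=5 [5,11) fires=7 [6,12) fires=6 [7,13) fires=4 [8,14) fires=4 [9,15) fires=4 [10,16) fires=4
i=12 t=20 v=4: → [20,26),[19,25),[18,24),[17,23),[16,22),[15,21); WM=19
i=13 t=20 v=7: → [20,26),[19,25),[18,24),[17,23),[16,22),[15,21); WM=19
i=14 t=23 v=5: → [23,29),[22,28),[21,27),[20,26),[19,25),[18,24); WM=22; [15,21) fires=3 [16,22) fires=3
i=15 t=25 v=6: → [25,31),[24,30),[23,29),[22,28),[21,27),[20,26); WM=22
i=16 t=12 v=9: DROP (t<22-1); WM=22
i=17 t=26 v=6: → [26,32),[25,31),[24,30),[23,29),[22,28),[21,27); WM=25; [17,23) fires=3 [18,24) fires=4 [19,25) fires=4
i=18 t=21 v=6: DROP (t<25-1); WM=25
i=19 t=16 v=9: DROP (t<25-1); WM=25
i=20 t=21 v=3: DROP (t<25-1); WM=25
i=21 t=20 v=9: DROP (t<25-1); WM=25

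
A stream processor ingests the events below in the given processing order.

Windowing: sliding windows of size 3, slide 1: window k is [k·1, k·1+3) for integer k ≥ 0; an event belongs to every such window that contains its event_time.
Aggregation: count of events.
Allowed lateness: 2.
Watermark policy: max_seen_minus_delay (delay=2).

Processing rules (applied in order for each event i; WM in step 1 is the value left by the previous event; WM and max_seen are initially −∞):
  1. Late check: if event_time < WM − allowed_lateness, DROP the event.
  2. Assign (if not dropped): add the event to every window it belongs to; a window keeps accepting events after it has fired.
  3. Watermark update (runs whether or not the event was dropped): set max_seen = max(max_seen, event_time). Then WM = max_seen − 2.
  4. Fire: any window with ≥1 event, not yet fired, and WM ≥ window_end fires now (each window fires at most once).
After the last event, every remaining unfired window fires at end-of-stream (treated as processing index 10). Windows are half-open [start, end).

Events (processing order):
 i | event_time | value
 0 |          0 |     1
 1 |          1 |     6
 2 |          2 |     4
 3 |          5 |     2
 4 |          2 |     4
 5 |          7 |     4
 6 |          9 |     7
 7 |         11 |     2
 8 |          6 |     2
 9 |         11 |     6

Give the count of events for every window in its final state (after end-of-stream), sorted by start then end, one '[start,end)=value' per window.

[0,3)=4 [1,4)=3 [2,5)=2 [3,6)=1 [4,7)=1 [5,8)=2 [6,9)=1 [7,10)=2 [8,11)=1 [9,12)=3 [10,13)=2 [11,14)=2

i=0 t=0 v=1: → [0,3); WM=-2
i=1 t=1 v=6: → [1,4),[0,3); WM=-1
i=2 t=2 v=4: → [2,5),[1,4),[0,3); WM=0
i=3 t=5 v=2: → [5,8),[4,7),[3,6); WM=3; [0,3) fires=3
i=4 t=2 v=4: → [2,5),[1,4),[0,3); WM=3
i=5 t=7 v=4: → [7,10),[6,9),[5,8); WM=5; [1,4) fires=3 [2,5) fires=2
i=6 t=9 v=7: → [9,12),[8,11),[7,10); WM=7; [3,6) fires=1 [4,7) fires=1
i=7 t=11 v=2: → [11,14),[10,13),[9,12); WM=9; [5,8) fires=2 [6,9) fires=1
i=8 t=6 v=2: DROP (t<9-2); WM=9
i=9 t=11 v=6: → [11,14),[10,13),[9,12); WM=9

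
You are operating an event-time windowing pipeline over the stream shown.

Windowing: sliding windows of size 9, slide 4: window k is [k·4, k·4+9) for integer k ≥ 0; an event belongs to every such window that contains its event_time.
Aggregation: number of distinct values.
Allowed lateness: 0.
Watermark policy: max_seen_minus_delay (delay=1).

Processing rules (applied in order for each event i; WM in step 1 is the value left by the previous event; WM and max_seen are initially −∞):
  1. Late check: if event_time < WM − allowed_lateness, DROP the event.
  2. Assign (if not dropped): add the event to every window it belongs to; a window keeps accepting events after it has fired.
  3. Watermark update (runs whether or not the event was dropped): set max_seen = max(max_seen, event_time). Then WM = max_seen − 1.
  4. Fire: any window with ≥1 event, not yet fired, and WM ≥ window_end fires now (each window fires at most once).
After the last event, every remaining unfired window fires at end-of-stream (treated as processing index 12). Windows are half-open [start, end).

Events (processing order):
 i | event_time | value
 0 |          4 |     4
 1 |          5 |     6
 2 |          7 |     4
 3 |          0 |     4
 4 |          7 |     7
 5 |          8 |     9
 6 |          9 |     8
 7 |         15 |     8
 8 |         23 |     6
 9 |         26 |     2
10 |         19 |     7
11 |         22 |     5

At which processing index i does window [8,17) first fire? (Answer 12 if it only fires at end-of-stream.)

i=0 t=4 v=4: → [4,13),[0,9); WM=3
i=1 t=5 v=6: → [4,13),[0,9); WM=4
i=2 t=7 v=4: → [4,13),[0,9); WM=6
i=3 t=0 v=4: DROP (t<6-0); WM=6
i=4 t=7 v=7: → [4,13),[0,9); WM=6
i=5 t=8 v=9: → [8,17),[4,13),[0,9); WM=7
i=6 t=9 v=8: → [8,17),[4,13); WM=8
i=7 t=15 v=8: → [12,21),[8,17); WM=14; [0,9) fires=4 [4,13) fires=5
i=8 t=23 v=6: → [20,29),[16,25); WM=22; [8,17) fires=2 [12,21) fires=1
i=9 t=26 v=2: → [24,33),[20,29); WM=25; [16,25) fires=1
i=10 t=19 v=7: DROP (t<25-0); WM=25
i=11 t=22 v=5: DROP (t<25-0); WM=25

8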